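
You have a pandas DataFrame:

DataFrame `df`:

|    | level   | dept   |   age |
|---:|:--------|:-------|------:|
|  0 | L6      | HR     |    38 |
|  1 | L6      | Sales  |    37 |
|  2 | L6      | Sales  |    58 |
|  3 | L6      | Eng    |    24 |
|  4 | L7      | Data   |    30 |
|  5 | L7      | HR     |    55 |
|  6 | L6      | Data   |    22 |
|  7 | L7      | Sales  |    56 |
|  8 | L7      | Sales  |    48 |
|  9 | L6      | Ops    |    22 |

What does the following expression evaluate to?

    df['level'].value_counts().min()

value_counts of level:
level
L6    6
L7    4
Name: count, dtype: int64
The min of the resulting series is 4.

4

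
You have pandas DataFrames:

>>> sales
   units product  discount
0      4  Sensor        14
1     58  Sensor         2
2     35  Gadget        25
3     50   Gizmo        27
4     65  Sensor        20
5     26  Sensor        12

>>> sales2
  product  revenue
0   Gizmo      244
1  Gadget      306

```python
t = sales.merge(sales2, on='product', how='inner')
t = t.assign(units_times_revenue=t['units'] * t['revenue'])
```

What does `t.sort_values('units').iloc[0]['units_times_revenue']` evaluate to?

10710

merge on 'product' (how='inner') → 2 rows:
   units product  discount  revenue
0     35  Gadget        25      306
1     50   Gizmo        27      244
add column units_times_revenue = t['units'] * t['revenue']:
   units product  discount  revenue  units_times_revenue
0     35  Gadget        25      306                10710
1     50   Gizmo        27      244                12200
sort by units:
   units product  discount  revenue  units_times_revenue
0     35  Gadget        25      306                10710
1     50   Gizmo        27      244                12200
Hence 10710.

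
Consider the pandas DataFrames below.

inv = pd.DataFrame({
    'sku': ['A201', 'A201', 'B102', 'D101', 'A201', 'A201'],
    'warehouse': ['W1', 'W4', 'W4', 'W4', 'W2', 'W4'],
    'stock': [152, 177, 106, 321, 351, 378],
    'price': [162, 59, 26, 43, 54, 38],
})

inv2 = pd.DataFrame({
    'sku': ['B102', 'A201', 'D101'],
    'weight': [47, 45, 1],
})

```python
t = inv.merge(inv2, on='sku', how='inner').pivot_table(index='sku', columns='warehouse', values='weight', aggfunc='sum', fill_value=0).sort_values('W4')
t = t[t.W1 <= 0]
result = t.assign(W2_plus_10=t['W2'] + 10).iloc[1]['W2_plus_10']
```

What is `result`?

10

merge on 'sku' (how='inner') → 6 rows:
    sku warehouse  stock  price  weight
0  A201        W1    152    162      45
1  A201        W4    177     59      45
2  B102        W4    106     26      47
3  D101        W4    321     43       1
4  A201        W2    351     54      45
5  A201        W4    378     38      45
pivot: rows=sku, cols=warehouse, sum(weight):
warehouse  W1  W2  W4
sku                  
A201       45  45  90
B102        0   0  47
D101        0   0   1
sort by W4:
warehouse  W1  W2  W4
sku                  
D101        0   0   1
B102        0   0  47
A201       45  45  90
filter rows where W1 <= 0:
warehouse  W1  W2  W4
sku                  
D101        0   0   1
B102        0   0  47
add column W2_plus_10 = t['W2'] + 10:
warehouse  W1  W2  W4  W2_plus_10
sku                              
D101        0   0   1          10
B102        0   0  47          10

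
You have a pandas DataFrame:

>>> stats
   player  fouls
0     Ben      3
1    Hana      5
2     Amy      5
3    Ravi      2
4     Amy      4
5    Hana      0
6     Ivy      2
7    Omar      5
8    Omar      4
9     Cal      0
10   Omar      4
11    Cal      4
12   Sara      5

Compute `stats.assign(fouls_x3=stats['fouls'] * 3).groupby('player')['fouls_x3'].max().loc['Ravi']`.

6

add column fouls_x3 = stats['fouls'] * 3:
   player  fouls  fouls_x3
0     Ben      3         9
1    Hana      5        15
2     Amy      5        15
3    Ravi      2         6
4     Amy      4        12
5    Hana      0         0
6     Ivy      2         6
7    Omar      5        15
8    Omar      4        12
9     Cal      0         0
10   Omar      4        12
11    Cal      4        12
12   Sara      5        15
group by player, max of fouls_x3:
player
Amy     15
Ben      9
Cal     12
Hana    15
Ivy      6
Omar    15
Ravi     6
Sara    15
Name: fouls_x3, dtype: int64
So loc['Ravi'] = 6.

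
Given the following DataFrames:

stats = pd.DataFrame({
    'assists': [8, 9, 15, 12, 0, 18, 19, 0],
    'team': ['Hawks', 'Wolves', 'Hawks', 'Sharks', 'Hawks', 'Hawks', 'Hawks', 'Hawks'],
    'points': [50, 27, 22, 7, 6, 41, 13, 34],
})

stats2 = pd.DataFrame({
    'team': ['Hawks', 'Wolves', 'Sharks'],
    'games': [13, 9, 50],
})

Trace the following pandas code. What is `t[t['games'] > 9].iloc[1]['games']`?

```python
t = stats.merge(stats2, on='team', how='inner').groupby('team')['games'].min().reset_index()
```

50

merge on 'team' (how='inner') → 8 rows:
   assists    team  points  games
0        8   Hawks      50     13
1        9  Wolves      27      9
2       15   Hawks      22     13
3       12  Sharks       7     50
4        0   Hawks       6     13
5       18   Hawks      41     13
6       19   Hawks      13     13
7        0   Hawks      34     13
group by team, min of games:
team
Hawks     13
Sharks    50
Wolves     9
Name: games, dtype: int64
reset_index():
     team  games
0   Hawks     13
1  Sharks     50
2  Wolves      9
filter rows where games > 9:
     team  games
0   Hawks     13
1  Sharks     50
So iloc[1]['games'] = 50.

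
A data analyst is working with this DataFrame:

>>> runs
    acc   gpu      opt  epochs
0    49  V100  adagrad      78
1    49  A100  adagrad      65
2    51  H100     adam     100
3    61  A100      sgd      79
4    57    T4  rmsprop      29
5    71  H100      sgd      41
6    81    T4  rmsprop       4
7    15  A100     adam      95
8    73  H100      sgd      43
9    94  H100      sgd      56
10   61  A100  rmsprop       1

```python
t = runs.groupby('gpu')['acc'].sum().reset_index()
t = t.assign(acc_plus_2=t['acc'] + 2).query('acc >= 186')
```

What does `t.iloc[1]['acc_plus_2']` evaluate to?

group by gpu, sum of acc:
gpu
A100    186
H100    289
T4      138
V100     49
Name: acc, dtype: int64
reset_index():
    gpu  acc
0  A100  186
1  H100  289
2    T4  138
3  V100   49
add column acc_plus_2 = t['acc'] + 2:
    gpu  acc  acc_plus_2
0  A100  186         188
1  H100  289         291
2    T4  138         140
3  V100   49          51
filter rows where acc >= 186:
    gpu  acc  acc_plus_2
0  A100  186         188
1  H100  289         291

291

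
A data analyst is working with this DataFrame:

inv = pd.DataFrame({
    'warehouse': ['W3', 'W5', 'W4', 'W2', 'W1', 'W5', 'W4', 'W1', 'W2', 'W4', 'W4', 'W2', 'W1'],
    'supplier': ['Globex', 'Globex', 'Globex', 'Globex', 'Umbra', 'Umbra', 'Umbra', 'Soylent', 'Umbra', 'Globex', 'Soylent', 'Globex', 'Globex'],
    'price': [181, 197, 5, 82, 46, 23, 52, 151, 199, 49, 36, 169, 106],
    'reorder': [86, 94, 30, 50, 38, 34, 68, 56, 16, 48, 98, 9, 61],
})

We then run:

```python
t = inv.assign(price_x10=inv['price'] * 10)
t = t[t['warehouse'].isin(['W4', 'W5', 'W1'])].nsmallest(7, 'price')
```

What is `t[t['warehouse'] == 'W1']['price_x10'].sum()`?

1520

add column price_x10 = inv['price'] * 10:
   warehouse supplier  price  reorder  price_x10
0         W3   Globex    181       86       1810
1         W5   Globex    197       94       1970
2         W4   Globex      5       30         50
3         W2   Globex     82       50        820
4         W1    Umbra     46       38        460
5         W5    Umbra     23       34        230
6         W4    Umbra     52       68        520
7         W1  Soylent    151       56       1510
8         W2    Umbra    199       16       1990
9         W4   Globex     49       48        490
10        W4  Soylent     36       98        360
11        W2   Globex    169        9       1690
12        W1   Globex    106       61       1060
filter rows where warehouse in ['W4', 'W5', 'W1']:
   warehouse supplier  price  reorder  price_x10
1         W5   Globex    197       94       1970
2         W4   Globex      5       30         50
4         W1    Umbra     46       38        460
5         W5    Umbra     23       34        230
6         W4    Umbra     52       68        520
7         W1  Soylent    151       56       1510
9         W4   Globex     49       48        490
10        W4  Soylent     36       98        360
12        W1   Globex    106       61       1060
take 7 rows with smallest price:
   warehouse supplier  price  reorder  price_x10
2         W4   Globex      5       30         50
5         W5    Umbra     23       34        230
10        W4  Soylent     36       98        360
4         W1    Umbra     46       38        460
9         W4   Globex     49       48        490
6         W4    Umbra     52       68        520
12        W1   Globex    106       61       1060
filter rows where warehouse == 'W1':
   warehouse supplier  price  reorder  price_x10
4         W1    Umbra     46       38        460
12        W1   Globex    106       61       1060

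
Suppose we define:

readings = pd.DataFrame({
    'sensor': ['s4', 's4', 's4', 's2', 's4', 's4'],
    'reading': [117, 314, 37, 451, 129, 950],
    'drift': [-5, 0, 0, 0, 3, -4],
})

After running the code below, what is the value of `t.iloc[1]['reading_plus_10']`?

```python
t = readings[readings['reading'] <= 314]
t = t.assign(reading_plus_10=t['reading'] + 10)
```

324

filter rows where reading <= 314:
  sensor  reading  drift
0     s4      117     -5
1     s4      314      0
2     s4       37      0
4     s4      129      3
add column reading_plus_10 = t['reading'] + 10:
  sensor  reading  drift  reading_plus_10
0     s4      117     -5              127
1     s4      314      0              324
2     s4       37      0               47
4     s4      129      3              139
value at position 1, column 'reading_plus_10' → 324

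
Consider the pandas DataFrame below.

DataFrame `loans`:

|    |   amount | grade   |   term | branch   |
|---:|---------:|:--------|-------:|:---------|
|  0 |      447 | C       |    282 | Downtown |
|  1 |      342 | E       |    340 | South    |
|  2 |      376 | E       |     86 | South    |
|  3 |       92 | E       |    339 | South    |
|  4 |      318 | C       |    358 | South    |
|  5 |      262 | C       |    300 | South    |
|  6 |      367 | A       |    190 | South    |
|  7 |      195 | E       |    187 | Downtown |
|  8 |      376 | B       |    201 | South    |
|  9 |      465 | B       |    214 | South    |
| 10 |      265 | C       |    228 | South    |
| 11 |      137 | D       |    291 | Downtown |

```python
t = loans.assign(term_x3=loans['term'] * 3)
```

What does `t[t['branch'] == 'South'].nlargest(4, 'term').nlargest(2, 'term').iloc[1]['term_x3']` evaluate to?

add column term_x3 = loans['term'] * 3:
    amount grade  term    branch  term_x3
0      447     C   282  Downtown      846
1      342     E   340     South     1020
2      376     E    86     South      258
3       92     E   339     South     1017
4      318     C   358     South     1074
5      262     C   300     South      900
6      367     A   190     South      570
7      195     E   187  Downtown      561
8      376     B   201     South      603
9      465     B   214     South      642
10     265     C   228     South      684
11     137     D   291  Downtown      873
filter rows where branch == 'South':
    amount grade  term branch  term_x3
1      342     E   340  South     1020
2      376     E    86  South      258
3       92     E   339  South     1017
4      318     C   358  South     1074
5      262     C   300  South      900
6      367     A   190  South      570
8      376     B   201  South      603
9      465     B   214  South      642
10     265     C   228  South      684
take 4 rows with largest term:
   amount grade  term branch  term_x3
4     318     C   358  South     1074
1     342     E   340  South     1020
3      92     E   339  South     1017
5     262     C   300  South      900
take 2 rows with largest term:
   amount grade  term branch  term_x3
4     318     C   358  South     1074
1     342     E   340  South     1020

1020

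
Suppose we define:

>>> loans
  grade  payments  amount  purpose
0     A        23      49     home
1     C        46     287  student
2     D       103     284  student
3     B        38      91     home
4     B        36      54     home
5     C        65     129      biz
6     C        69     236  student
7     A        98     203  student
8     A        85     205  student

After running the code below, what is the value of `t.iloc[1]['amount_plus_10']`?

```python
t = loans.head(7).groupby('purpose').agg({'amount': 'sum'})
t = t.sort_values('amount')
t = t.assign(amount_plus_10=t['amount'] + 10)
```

204

take first 7 rows:
  grade  payments  amount  purpose
0     A        23      49     home
1     C        46     287  student
2     D       103     284  student
3     B        38      91     home
4     B        36      54     home
5     C        65     129      biz
6     C        69     236  student
group by purpose, sum of amount:
         amount
purpose        
biz         129
home        194
student     807
sort by amount:
         amount
purpose        
biz         129
home        194
student     807
add column amount_plus_10 = t['amount'] + 10:
         amount  amount_plus_10
purpose                        
biz         129             139
home        194             204
student     807             817
Hence 204.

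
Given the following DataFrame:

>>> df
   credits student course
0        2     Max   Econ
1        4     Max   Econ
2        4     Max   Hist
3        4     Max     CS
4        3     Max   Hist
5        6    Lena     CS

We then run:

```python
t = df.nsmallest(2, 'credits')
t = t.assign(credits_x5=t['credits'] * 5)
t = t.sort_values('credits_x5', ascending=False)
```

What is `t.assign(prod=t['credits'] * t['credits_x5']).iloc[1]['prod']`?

20

take 2 rows with smallest credits:
   credits student course
0        2     Max   Econ
4        3     Max   Hist
add column credits_x5 = t['credits'] * 5:
   credits student course  credits_x5
0        2     Max   Econ          10
4        3     Max   Hist          15
sort by credits_x5 descending:
   credits student course  credits_x5
4        3     Max   Hist          15
0        2     Max   Econ          10
add column prod = t['credits'] * t['credits_x5']:
   credits student course  credits_x5  prod
4        3     Max   Hist          15    45
0        2     Max   Econ          10    20
Hence 20.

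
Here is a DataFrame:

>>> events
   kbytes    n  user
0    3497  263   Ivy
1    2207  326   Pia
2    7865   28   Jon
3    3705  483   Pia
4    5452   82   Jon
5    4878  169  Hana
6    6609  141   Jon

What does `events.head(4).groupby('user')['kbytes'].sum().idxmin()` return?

Ivy

take first 4 rows:
   kbytes    n user
0    3497  263  Ivy
1    2207  326  Pia
2    7865   28  Jon
3    3705  483  Pia
group by user, sum of kbytes:
user
Ivy    3497
Jon    7865
Pia    5912
Name: kbytes, dtype: int64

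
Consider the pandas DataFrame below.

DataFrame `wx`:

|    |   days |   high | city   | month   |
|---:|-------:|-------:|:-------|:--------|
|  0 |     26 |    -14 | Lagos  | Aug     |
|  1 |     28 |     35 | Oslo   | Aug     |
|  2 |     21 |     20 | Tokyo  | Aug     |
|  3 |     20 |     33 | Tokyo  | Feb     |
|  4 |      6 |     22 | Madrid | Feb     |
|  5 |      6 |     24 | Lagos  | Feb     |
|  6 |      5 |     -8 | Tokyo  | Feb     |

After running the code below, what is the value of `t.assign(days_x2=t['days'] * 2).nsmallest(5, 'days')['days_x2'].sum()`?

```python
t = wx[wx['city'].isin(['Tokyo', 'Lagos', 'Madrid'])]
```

filter rows where city in ['Tokyo', 'Lagos', 'Madrid']:
   days  high    city month
0    26   -14   Lagos   Aug
2    21    20   Tokyo   Aug
3    20    33   Tokyo   Feb
4     6    22  Madrid   Feb
5     6    24   Lagos   Feb
6     5    -8   Tokyo   Feb
add column days_x2 = t['days'] * 2:
   days  high    city month  days_x2
0    26   -14   Lagos   Aug       52
2    21    20   Tokyo   Aug       42
3    20    33   Tokyo   Feb       40
4     6    22  Madrid   Feb       12
5     6    24   Lagos   Feb       12
6     5    -8   Tokyo   Feb       10
take 5 rows with smallest days:
   days  high    city month  days_x2
6     5    -8   Tokyo   Feb       10
4     6    22  Madrid   Feb       12
5     6    24   Lagos   Feb       12
3    20    33   Tokyo   Feb       40
2    21    20   Tokyo   Aug       42

116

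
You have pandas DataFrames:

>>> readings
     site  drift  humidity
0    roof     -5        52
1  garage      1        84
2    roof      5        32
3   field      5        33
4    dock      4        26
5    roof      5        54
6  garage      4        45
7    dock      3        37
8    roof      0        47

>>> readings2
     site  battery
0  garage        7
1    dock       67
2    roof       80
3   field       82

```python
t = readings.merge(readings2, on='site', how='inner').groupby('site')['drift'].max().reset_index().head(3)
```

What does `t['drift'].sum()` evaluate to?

merge on 'site' (how='inner') → 9 rows:
     site  drift  humidity  battery
0    roof     -5        52       80
1  garage      1        84        7
2    roof      5        32       80
3   field      5        33       82
4    dock      4        26       67
5    roof      5        54       80
6  garage      4        45        7
7    dock      3        37       67
8    roof      0        47       80
group by site, max of drift:
site
dock      4
field     5
garage    4
roof      5
Name: drift, dtype: int64
reset_index():
     site  drift
0    dock      4
1   field      5
2  garage      4
3    roof      5
take first 3 rows:
     site  drift
0    dock      4
1   field      5
2  garage      4
So sum() = 13.

13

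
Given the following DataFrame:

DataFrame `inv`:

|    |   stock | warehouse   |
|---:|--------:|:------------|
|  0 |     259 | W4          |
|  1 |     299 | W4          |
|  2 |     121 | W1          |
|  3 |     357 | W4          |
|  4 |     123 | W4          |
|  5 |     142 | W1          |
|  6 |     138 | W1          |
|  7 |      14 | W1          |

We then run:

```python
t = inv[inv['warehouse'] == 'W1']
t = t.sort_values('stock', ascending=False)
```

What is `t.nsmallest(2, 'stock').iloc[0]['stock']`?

filter rows where warehouse == 'W1':
   stock warehouse
2    121        W1
5    142        W1
6    138        W1
7     14        W1
sort by stock descending:
   stock warehouse
5    142        W1
6    138        W1
2    121        W1
7     14        W1
take 2 rows with smallest stock:
   stock warehouse
7     14        W1
2    121        W1
Then the value at position 0, column 'stock': 14

14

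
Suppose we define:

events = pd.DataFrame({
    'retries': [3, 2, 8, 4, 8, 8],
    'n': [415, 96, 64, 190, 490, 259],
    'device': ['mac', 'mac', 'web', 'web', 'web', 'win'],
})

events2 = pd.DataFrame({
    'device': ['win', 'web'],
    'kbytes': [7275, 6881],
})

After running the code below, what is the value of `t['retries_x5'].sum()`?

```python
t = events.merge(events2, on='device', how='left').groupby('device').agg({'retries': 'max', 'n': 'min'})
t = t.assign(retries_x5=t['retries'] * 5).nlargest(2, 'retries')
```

merge on 'device' (how='left') → 6 rows:
   retries    n device  kbytes
0        3  415    mac     NaN
1        2   96    mac     NaN
2        8   64    web  6881.0
3        4  190    web  6881.0
4        8  490    web  6881.0
5        8  259    win  7275.0
group by device: max(retries), min(n):
        retries    n
device              
mac           3   96
web           8   64
win           8  259
add column retries_x5 = t['retries'] * 5:
        retries    n  retries_x5
device                          
mac           3   96          15
web           8   64          40
win           8  259          40
take 2 rows with largest retries:
        retries    n  retries_x5
device                          
web           8   64          40
win           8  259          40

80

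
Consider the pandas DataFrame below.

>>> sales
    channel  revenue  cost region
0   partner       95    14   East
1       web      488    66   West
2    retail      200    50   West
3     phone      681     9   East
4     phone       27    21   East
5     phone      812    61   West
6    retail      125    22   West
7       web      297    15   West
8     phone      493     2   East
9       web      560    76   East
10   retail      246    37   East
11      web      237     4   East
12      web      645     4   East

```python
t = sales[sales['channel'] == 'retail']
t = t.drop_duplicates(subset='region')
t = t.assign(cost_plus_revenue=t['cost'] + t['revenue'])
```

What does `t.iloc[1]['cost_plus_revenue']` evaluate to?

filter rows where channel == 'retail':
   channel  revenue  cost region
2   retail      200    50   West
6   retail      125    22   West
10  retail      246    37   East
drop duplicate region (keep=first):
   channel  revenue  cost region
2   retail      200    50   West
10  retail      246    37   East
add column cost_plus_revenue = t['cost'] + t['revenue']:
   channel  revenue  cost region  cost_plus_revenue
2   retail      200    50   West                250
10  retail      246    37   East                283
So iloc[1]['cost_plus_revenue'] = 283.

283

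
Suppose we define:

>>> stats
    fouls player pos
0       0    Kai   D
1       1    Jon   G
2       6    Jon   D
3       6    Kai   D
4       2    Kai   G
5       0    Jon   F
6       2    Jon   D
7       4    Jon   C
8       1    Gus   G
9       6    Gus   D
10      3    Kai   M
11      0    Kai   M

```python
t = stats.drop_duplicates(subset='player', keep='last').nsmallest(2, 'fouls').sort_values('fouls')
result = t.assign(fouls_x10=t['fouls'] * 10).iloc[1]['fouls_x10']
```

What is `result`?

drop duplicate player (keep=last):
    fouls player pos
7       4    Jon   C
9       6    Gus   D
11      0    Kai   M
take 2 rows with smallest fouls:
    fouls player pos
11      0    Kai   M
7       4    Jon   C
sort by fouls:
    fouls player pos
11      0    Kai   M
7       4    Jon   C
add column fouls_x10 = t['fouls'] * 10:
    fouls player pos  fouls_x10
11      0    Kai   M          0
7       4    Jon   C         40
So iloc[1]['fouls_x10'] = 40.

40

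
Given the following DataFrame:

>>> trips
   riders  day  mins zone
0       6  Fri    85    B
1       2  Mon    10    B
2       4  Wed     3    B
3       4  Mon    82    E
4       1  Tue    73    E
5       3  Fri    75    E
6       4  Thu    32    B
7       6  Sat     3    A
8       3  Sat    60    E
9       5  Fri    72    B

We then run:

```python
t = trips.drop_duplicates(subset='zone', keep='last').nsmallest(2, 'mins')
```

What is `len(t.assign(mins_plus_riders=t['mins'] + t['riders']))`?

2

drop duplicate zone (keep=last):
   riders  day  mins zone
7       6  Sat     3    A
8       3  Sat    60    E
9       5  Fri    72    B
take 2 rows with smallest mins:
   riders  day  mins zone
7       6  Sat     3    A
8       3  Sat    60    E
add column mins_plus_riders = t['mins'] + t['riders']:
   riders  day  mins zone  mins_plus_riders
7       6  Sat     3    A                 9
8       3  Sat    60    E                63
Then the number of rows: 2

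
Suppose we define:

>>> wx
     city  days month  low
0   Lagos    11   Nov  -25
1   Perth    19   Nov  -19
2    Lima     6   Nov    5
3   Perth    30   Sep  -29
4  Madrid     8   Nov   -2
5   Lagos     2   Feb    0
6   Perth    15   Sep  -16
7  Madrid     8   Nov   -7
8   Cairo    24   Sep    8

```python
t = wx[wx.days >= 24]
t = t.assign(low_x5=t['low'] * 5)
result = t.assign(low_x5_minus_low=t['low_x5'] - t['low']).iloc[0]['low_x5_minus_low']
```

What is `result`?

-116

filter rows where days >= 24:
    city  days month  low
3  Perth    30   Sep  -29
8  Cairo    24   Sep    8
add column low_x5 = t['low'] * 5:
    city  days month  low  low_x5
3  Perth    30   Sep  -29    -145
8  Cairo    24   Sep    8      40
add column low_x5_minus_low = t['low_x5'] - t['low']:
    city  days month  low  low_x5  low_x5_minus_low
3  Perth    30   Sep  -29    -145              -116
8  Cairo    24   Sep    8      40                32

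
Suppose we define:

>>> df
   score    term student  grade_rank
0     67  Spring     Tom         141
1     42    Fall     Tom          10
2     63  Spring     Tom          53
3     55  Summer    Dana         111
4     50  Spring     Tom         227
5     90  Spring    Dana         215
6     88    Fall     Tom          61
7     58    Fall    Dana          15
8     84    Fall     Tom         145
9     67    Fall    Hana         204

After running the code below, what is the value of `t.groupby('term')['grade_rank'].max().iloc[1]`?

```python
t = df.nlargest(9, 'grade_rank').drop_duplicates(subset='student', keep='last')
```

take 9 rows with largest grade_rank:
   score    term student  grade_rank
4     50  Spring     Tom         227
5     90  Spring    Dana         215
9     67    Fall    Hana         204
8     84    Fall     Tom         145
0     67  Spring     Tom         141
3     55  Summer    Dana         111
6     88    Fall     Tom          61
2     63  Spring     Tom          53
7     58    Fall    Dana          15
drop duplicate student (keep=last):
   score    term student  grade_rank
9     67    Fall    Hana         204
2     63  Spring     Tom          53
7     58    Fall    Dana          15
group by term, max of grade_rank:
term
Fall      204
Spring     53
Name: grade_rank, dtype: int64

53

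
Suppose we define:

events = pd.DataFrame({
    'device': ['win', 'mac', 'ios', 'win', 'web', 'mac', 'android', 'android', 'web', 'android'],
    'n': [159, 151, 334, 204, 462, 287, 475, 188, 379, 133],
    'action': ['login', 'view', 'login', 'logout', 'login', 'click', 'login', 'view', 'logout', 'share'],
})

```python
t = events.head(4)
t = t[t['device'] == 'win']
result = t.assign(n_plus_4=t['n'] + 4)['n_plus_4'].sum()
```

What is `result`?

take first 4 rows:
  device    n  action
0    win  159   login
1    mac  151    view
2    ios  334   login
3    win  204  logout
filter rows where device == 'win':
  device    n  action
0    win  159   login
3    win  204  logout
add column n_plus_4 = t['n'] + 4:
  device    n  action  n_plus_4
0    win  159   login       163
3    win  204  logout       208
Taking the sum of column 'n_plus_4' gives 371.

371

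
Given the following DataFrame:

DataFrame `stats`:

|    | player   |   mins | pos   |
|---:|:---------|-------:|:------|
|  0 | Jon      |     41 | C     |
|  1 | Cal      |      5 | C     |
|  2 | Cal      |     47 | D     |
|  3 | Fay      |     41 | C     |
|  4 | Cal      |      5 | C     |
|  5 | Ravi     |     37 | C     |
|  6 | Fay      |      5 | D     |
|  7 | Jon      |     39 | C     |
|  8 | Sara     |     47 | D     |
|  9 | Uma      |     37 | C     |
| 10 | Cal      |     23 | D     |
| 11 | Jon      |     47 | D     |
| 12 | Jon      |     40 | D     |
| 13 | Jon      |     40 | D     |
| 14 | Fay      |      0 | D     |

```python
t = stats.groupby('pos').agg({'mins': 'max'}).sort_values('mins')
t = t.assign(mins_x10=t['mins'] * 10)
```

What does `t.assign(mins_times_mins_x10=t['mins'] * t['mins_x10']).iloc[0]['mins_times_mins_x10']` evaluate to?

group by pos, max of mins:
     mins
pos      
C      41
D      47
sort by mins:
     mins
pos      
C      41
D      47
add column mins_x10 = t['mins'] * 10:
     mins  mins_x10
pos                
C      41       410
D      47       470
add column mins_times_mins_x10 = t['mins'] * t['mins_x10']:
     mins  mins_x10  mins_times_mins_x10
pos                                     
C      41       410                16810
D      47       470                22090
So iloc[0]['mins_times_mins_x10'] = 16810.

16810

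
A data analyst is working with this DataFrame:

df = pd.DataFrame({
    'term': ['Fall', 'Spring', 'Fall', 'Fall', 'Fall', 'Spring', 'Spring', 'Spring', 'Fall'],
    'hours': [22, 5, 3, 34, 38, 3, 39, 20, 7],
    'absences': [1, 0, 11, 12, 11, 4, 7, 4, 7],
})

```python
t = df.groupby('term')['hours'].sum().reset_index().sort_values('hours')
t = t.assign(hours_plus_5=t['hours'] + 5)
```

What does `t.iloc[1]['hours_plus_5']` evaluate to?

109

group by term, sum of hours:
term
Fall      104
Spring     67
Name: hours, dtype: int64
reset_index():
     term  hours
0    Fall    104
1  Spring     67
sort by hours:
     term  hours
1  Spring     67
0    Fall    104
add column hours_plus_5 = t['hours'] + 5:
     term  hours  hours_plus_5
1  Spring     67            72
0    Fall    104           109
So iloc[1]['hours_plus_5'] = 109.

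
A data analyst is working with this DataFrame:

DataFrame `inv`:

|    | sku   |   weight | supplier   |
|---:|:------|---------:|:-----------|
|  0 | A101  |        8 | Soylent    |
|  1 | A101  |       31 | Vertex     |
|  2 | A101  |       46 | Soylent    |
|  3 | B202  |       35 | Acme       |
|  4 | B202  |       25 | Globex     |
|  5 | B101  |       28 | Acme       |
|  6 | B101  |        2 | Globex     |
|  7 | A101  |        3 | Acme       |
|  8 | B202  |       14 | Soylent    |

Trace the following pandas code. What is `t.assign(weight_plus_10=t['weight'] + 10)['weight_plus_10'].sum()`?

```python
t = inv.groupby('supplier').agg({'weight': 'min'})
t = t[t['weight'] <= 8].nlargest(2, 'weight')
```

31

group by supplier, min of weight:
          weight
supplier        
Acme           3
Globex         2
Soylent        8
Vertex        31
filter rows where weight <= 8:
          weight
supplier        
Acme           3
Globex         2
Soylent        8
take 2 rows with largest weight:
          weight
supplier        
Soylent        8
Acme           3
add column weight_plus_10 = t['weight'] + 10:
          weight  weight_plus_10
supplier                        
Soylent        8              18
Acme           3              13
sum of column 'weight_plus_10' → 31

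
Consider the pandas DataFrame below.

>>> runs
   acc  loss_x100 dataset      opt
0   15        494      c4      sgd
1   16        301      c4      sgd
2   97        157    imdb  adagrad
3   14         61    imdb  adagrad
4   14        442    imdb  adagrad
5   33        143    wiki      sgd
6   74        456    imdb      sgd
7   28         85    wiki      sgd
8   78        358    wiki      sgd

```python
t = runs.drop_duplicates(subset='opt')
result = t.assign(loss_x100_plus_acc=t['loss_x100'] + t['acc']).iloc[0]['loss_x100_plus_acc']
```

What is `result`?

drop duplicate opt (keep=first):
   acc  loss_x100 dataset      opt
0   15        494      c4      sgd
2   97        157    imdb  adagrad
add column loss_x100_plus_acc = t['loss_x100'] + t['acc']:
   acc  loss_x100 dataset      opt  loss_x100_plus_acc
0   15        494      c4      sgd                 509
2   97        157    imdb  adagrad                 254

509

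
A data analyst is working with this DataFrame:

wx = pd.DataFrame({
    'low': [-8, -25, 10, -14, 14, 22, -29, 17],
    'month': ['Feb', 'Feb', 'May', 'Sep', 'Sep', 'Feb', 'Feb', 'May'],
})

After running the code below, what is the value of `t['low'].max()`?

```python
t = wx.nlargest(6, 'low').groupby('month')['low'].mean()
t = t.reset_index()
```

13.5

take 6 rows with largest low:
   low month
5   22   Feb
7   17   May
4   14   Sep
2   10   May
0   -8   Feb
3  -14   Sep
group by month, mean of low:
month
Feb     7.0
May    13.5
Sep     0.0
Name: low, dtype: float64
reset_index():
  month   low
0   Feb   7.0
1   May  13.5
2   Sep   0.0
The max of column 'low' is 13.5.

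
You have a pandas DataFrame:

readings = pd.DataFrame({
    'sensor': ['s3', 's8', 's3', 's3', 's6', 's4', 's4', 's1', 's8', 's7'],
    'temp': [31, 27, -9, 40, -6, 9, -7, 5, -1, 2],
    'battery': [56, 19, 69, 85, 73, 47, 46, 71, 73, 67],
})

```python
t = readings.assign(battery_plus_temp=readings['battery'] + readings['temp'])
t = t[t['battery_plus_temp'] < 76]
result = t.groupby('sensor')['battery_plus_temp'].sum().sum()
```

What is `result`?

add column battery_plus_temp = readings['battery'] + readings['temp']:
  sensor  temp  battery  battery_plus_temp
0     s3    31       56                 87
1     s8    27       19                 46
2     s3    -9       69                 60
3     s3    40       85                125
4     s6    -6       73                 67
5     s4     9       47                 56
6     s4    -7       46                 39
7     s1     5       71                 76
8     s8    -1       73                 72
9     s7     2       67                 69
filter rows where battery_plus_temp < 76:
  sensor  temp  battery  battery_plus_temp
1     s8    27       19                 46
2     s3    -9       69                 60
4     s6    -6       73                 67
5     s4     9       47                 56
6     s4    -7       46                 39
8     s8    -1       73                 72
9     s7     2       67                 69
group by sensor, sum of battery_plus_temp:
sensor
s3     60
s4     95
s6     67
s7     69
s8    118
Name: battery_plus_temp, dtype: int64
sum of the resulting series → 409

409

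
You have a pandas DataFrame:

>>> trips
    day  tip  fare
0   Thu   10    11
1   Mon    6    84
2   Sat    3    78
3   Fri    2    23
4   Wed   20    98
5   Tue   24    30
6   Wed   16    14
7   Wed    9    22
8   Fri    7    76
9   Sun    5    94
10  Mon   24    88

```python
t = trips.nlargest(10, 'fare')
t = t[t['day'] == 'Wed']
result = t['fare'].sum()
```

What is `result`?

134

take 10 rows with largest fare:
    day  tip  fare
4   Wed   20    98
9   Sun    5    94
10  Mon   24    88
1   Mon    6    84
2   Sat    3    78
8   Fri    7    76
5   Tue   24    30
3   Fri    2    23
7   Wed    9    22
6   Wed   16    14
filter rows where day == 'Wed':
   day  tip  fare
4  Wed   20    98
7  Wed    9    22
6  Wed   16    14
Taking the sum of column 'fare' gives 134.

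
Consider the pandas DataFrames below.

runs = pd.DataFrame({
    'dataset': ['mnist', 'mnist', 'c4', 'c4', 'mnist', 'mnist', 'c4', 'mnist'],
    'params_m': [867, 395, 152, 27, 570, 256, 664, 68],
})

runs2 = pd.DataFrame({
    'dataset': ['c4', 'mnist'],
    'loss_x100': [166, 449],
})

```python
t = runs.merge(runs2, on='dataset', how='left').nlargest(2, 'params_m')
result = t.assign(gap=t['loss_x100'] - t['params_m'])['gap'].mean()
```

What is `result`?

merge on 'dataset' (how='left') → 8 rows:
  dataset  params_m  loss_x100
0   mnist       867        449
1   mnist       395        449
2      c4       152        166
3      c4        27        166
4   mnist       570        449
5   mnist       256        449
6      c4       664        166
7   mnist        68        449
take 2 rows with largest params_m:
  dataset  params_m  loss_x100
0   mnist       867        449
6      c4       664        166
add column gap = t['loss_x100'] - t['params_m']:
  dataset  params_m  loss_x100  gap
0   mnist       867        449 -418
6      c4       664        166 -498
Reading off the mean of column 'gap', we get -458.0.

-458.0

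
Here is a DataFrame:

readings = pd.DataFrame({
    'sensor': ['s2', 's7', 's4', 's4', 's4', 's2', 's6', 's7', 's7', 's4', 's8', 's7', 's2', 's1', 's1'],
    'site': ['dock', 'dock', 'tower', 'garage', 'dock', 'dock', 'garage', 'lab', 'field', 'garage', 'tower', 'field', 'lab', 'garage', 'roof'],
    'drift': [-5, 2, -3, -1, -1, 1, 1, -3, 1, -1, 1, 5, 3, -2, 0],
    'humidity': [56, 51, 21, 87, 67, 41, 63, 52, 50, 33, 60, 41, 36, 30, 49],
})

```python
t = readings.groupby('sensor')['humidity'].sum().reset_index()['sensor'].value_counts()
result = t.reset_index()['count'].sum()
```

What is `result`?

6

group by sensor, sum of humidity:
sensor
s1     79
s2    133
s4    208
s6     63
s7    194
s8     60
Name: humidity, dtype: int64
reset_index():
  sensor  humidity
0     s1        79
1     s2       133
2     s4       208
3     s6        63
4     s7       194
5     s8        60
value_counts of sensor:
sensor
s1    1
s2    1
s4    1
s6    1
s7    1
s8    1
Name: count, dtype: int64
reset_index():
  sensor  count
0     s1      1
1     s2      1
2     s4      1
3     s6      1
4     s7      1
5     s8      1
Hence 6.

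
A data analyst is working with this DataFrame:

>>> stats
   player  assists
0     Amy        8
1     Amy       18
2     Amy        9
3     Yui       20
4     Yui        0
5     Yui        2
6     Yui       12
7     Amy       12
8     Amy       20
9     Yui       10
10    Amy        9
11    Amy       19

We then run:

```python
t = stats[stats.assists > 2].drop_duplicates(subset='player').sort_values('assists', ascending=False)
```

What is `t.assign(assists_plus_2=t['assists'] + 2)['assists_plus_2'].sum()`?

filter rows where assists > 2:
   player  assists
0     Amy        8
1     Amy       18
2     Amy        9
3     Yui       20
6     Yui       12
7     Amy       12
8     Amy       20
9     Yui       10
10    Amy        9
11    Amy       19
drop duplicate player (keep=first):
  player  assists
0    Amy        8
3    Yui       20
sort by assists descending:
  player  assists
3    Yui       20
0    Amy        8
add column assists_plus_2 = t['assists'] + 2:
  player  assists  assists_plus_2
3    Yui       20              22
0    Amy        8              10
Reading off the sum of column 'assists_plus_2', we get 32.

32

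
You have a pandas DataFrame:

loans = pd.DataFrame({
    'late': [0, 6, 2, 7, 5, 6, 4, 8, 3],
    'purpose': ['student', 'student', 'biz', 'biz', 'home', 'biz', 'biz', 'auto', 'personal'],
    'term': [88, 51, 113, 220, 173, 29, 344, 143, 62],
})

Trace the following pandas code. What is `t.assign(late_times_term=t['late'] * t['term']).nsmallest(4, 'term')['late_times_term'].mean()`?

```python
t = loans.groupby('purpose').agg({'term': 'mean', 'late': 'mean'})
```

group by purpose: mean(term), mean(late):
           term  late
purpose              
auto      143.0  8.00
biz       176.5  4.75
home      173.0  5.00
personal   62.0  3.00
student    69.5  3.00
add column late_times_term = t['late'] * t['term']:
           term  late  late_times_term
purpose                               
auto      143.0  8.00         1144.000
biz       176.5  4.75          838.375
home      173.0  5.00          865.000
personal   62.0  3.00          186.000
student    69.5  3.00          208.500
take 4 rows with smallest term:
           term  late  late_times_term
purpose                               
personal   62.0   3.0            186.0
student    69.5   3.0            208.5
auto      143.0   8.0           1144.0
home      173.0   5.0            865.0

600.875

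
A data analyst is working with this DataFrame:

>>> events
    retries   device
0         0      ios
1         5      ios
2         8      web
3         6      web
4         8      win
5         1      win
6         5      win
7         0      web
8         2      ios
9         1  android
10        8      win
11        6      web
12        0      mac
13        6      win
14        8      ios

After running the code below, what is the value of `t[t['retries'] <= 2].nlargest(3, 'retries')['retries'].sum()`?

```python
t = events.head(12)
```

4

take first 12 rows:
    retries   device
0         0      ios
1         5      ios
2         8      web
3         6      web
4         8      win
5         1      win
6         5      win
7         0      web
8         2      ios
9         1  android
10        8      win
11        6      web
filter rows where retries <= 2:
   retries   device
0        0      ios
5        1      win
7        0      web
8        2      ios
9        1  android
take 3 rows with largest retries:
   retries   device
8        2      ios
5        1      win
9        1  android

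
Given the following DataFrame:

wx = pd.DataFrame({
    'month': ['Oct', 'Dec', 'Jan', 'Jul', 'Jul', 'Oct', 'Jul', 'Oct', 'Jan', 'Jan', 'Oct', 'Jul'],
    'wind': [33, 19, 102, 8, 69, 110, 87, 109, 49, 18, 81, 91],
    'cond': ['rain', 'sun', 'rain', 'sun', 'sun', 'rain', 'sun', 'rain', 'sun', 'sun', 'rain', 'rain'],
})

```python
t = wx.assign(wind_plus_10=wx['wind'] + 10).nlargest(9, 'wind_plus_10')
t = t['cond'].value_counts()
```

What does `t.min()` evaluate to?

3

add column wind_plus_10 = wx['wind'] + 10:
   month  wind  cond  wind_plus_10
0    Oct    33  rain            43
1    Dec    19   sun            29
2    Jan   102  rain           112
3    Jul     8   sun            18
4    Jul    69   sun            79
5    Oct   110  rain           120
6    Jul    87   sun            97
7    Oct   109  rain           119
8    Jan    49   sun            59
9    Jan    18   sun            28
10   Oct    81  rain            91
11   Jul    91  rain           101
take 9 rows with largest wind_plus_10:
   month  wind  cond  wind_plus_10
5    Oct   110  rain           120
7    Oct   109  rain           119
2    Jan   102  rain           112
11   Jul    91  rain           101
6    Jul    87   sun            97
10   Oct    81  rain            91
4    Jul    69   sun            79
8    Jan    49   sun            59
0    Oct    33  rain            43
value_counts of cond:
cond
rain    6
sun     3
Name: count, dtype: int64
Then the min of the resulting series: 3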